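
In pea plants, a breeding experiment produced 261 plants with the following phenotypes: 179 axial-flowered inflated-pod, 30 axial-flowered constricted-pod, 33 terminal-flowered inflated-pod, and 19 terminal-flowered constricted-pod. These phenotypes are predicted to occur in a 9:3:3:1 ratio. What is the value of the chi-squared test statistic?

20.018

Total ratio parts = 16. Expected numbers out of 261:
  axial-flowered inflated-pod: 261 × 9/16 = 146.8125
  axial-flowered constricted-pod: 261 × 3/16 = 48.9375
  terminal-flowered inflated-pod: 261 × 3/16 = 48.9375
  terminal-flowered constricted-pod: 261 × 1/16 = 16.3125
χ² = Σ (O − E)² / E
  axial-flowered inflated-pod: (179 − 146.8125)² / 146.8125 = 7.0569
  axial-flowered constricted-pod: (30 − 48.9375)² / 48.9375 = 7.3283
  terminal-flowered inflated-pod: (33 − 48.9375)² / 48.9375 = 5.1904
  terminal-flowered constricted-pod: (19 − 16.3125)² / 16.3125 = 0.4428
χ² = 7.0569 + 7.3283 + 5.1904 + 0.4428 = 20.0184 ≈ 20.018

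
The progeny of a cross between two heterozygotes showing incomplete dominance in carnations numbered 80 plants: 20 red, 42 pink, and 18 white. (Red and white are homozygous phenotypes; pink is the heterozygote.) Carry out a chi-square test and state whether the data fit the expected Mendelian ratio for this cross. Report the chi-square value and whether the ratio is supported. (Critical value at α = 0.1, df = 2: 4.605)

0.300; consistent

With incomplete dominance, a heterozygote × heterozygote cross gives a 1:2:1 phenotypic ratio.
The 1:2:1 ratio has 4 parts, so with N = 80 the expected counts are:
  red: 80 × 1/4 = 20
  pink: 80 × 2/4 = 40
  white: 80 × 1/4 = 20
χ² = Σ (O − E)² / E
  red: (20 − 20)² / 20 = 0.0000
  pink: (42 − 40)² / 40 = 0.1000
  white: (18 − 20)² / 20 = 0.2000
χ² = 0.0000 + 0.1000 + 0.2000 = 0.300
Degrees of freedom = 3 − 1 = 2; critical value at α = 0.1 is 4.605.
Since 0.300 < 4.605, we fail to reject the null hypothesis — the data are consistent with the 1:2:1 ratio.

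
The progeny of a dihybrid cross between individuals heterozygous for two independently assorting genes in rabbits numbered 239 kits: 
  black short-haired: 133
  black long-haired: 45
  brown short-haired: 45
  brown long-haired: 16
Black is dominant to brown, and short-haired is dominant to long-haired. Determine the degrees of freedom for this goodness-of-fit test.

A dihybrid F₂ with independent assortment and complete dominance at both loci gives a 9:3:3:1 phenotypic ratio.
A goodness-of-fit test with 4 phenotype classes has df = 4 − 1 = 3.

3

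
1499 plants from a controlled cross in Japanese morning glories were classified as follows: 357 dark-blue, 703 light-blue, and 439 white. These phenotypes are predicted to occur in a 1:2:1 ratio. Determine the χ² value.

Expected counts for N = 1499 under a 1:2:1 ratio (total parts = 4):
  dark-blue: 1499 × 1/4 = 374.75
  light-blue: 1499 × 2/4 = 749.5
  white: 1499 × 1/4 = 374.75
χ² = Σ (O − E)² / E
  dark-blue: (357 − 374.75)² / 374.75 = 0.8407
  light-blue: (703 − 749.5)² / 749.5 = 2.8849
  white: (439 − 374.75)² / 374.75 = 11.0155
χ² = 0.8407 + 2.8849 + 11.0155 = 14.7411 ≈ 14.741

14.741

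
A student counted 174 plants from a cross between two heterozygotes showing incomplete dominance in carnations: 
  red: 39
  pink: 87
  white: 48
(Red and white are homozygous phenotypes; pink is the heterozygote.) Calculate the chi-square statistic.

With incomplete dominance, a heterozygote × heterozygote cross gives a 1:2:1 phenotypic ratio.
Under the 1:2:1 hypothesis (Σ ratio = 4, N = 174):
  red: 174 × 1/4 = 43.5
  pink: 174 × 2/4 = 87
  white: 174 × 1/4 = 43.5
χ² = Σ (O − E)² / E
  red: (39 − 43.5)² / 43.5 = 0.4655
  pink: (87 − 87)² / 87 = 0.0000
  white: (48 − 43.5)² / 43.5 = 0.4655
χ² = 0.4655 + 0.0000 + 0.4655 = 0.931

0.931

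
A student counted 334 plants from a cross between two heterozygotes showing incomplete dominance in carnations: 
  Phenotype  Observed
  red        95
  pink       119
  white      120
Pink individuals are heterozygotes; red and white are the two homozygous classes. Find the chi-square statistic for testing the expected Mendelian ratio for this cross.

With incomplete dominance, a heterozygote × heterozygote cross gives a 1:2:1 phenotypic ratio.
Expected counts for N = 334 under a 1:2:1 ratio (total parts = 4):
  red: 334 × 1/4 = 83.5
  pink: 334 × 2/4 = 167
  white: 334 × 1/4 = 83.5
χ² = Σ (O − E)² / E
  red: (95 − 83.5)² / 83.5 = 1.5838
  pink: (119 − 167)² / 167 = 13.7964
  white: (120 − 83.5)² / 83.5 = 15.9551
χ² = 1.5838 + 13.7964 + 15.9551 = 31.3353 ≈ 31.335

31.335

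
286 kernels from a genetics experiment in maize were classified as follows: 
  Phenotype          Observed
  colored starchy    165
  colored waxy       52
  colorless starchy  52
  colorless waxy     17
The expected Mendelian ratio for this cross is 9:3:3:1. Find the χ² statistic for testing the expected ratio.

Under the 9:3:3:1 hypothesis (Σ ratio = 16, N = 286):
  colored starchy: 286 × 9/16 = 160.875
  colored waxy: 286 × 3/16 = 53.625
  colorless starchy: 286 × 3/16 = 53.625
  colorless waxy: 286 × 1/16 = 17.875
χ² = Σ (O − E)² / E
  colored starchy: (165 − 160.875)² / 160.875 = 0.1058
  colored waxy: (52 − 53.625)² / 53.625 = 0.0492
  colorless starchy: (52 − 53.625)² / 53.625 = 0.0492
  colorless waxy: (17 − 17.875)² / 17.875 = 0.0428
χ² = 0.1058 + 0.0492 + 0.0492 + 0.0428 = 0.247

0.247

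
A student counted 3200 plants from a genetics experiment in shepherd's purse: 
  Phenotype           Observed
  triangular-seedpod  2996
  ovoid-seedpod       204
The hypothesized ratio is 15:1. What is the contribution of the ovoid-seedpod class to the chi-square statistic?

0.080

Under the 15:1 hypothesis (Σ ratio = 16, N = 3200):
  triangular-seedpod: 3200 × 15/16 = 3000
  ovoid-seedpod: 3200 × 1/16 = 200
Contribution of ovoid-seedpod: (204 − 200)² / 200 = 0.0800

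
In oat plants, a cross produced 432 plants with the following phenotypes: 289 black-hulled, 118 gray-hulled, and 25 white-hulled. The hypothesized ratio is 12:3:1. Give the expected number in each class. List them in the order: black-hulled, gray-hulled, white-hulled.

324, 81, 27

The 12:3:1 ratio has 16 parts, so with N = 432 the expected counts are:
  black-hulled: 432 × 12/16 = 324
  gray-hulled: 432 × 3/16 = 81
  white-hulled: 432 × 1/16 = 27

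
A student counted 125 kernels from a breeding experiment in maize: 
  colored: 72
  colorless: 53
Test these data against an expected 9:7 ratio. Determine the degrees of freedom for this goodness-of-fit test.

1

A goodness-of-fit test with 2 phenotype classes has df = 2 − 1 = 1.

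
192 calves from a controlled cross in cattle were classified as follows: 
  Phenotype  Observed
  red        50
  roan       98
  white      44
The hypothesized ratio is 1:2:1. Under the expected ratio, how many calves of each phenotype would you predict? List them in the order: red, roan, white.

48, 96, 48

Under the 1:2:1 hypothesis (Σ ratio = 4, N = 192):
  red: 192 × 1/4 = 48
  roan: 192 × 2/4 = 96
  white: 192 × 1/4 = 48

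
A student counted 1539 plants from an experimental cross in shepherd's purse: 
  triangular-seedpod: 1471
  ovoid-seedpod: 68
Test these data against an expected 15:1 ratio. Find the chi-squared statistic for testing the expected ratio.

8.811

Total ratio parts = 16. Expected numbers out of 1539:
  triangular-seedpod: 1539 × 15/16 = 1442.8125
  ovoid-seedpod: 1539 × 1/16 = 96.1875
χ² = Σ (O − E)² / E
  triangular-seedpod: (1471 − 1442.8125)² / 1442.8125 = 0.5507
  ovoid-seedpod: (68 − 96.1875)² / 96.1875 = 8.2603
χ² = 0.5507 + 8.2603 = 8.811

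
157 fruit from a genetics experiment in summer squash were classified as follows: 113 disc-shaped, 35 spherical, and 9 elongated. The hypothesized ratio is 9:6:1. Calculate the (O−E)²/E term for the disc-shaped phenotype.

6.901

Total ratio parts = 16. Expected numbers out of 157:
  disc-shaped: 157 × 9/16 = 88.3125
  spherical: 157 × 6/16 = 58.875
  elongated: 157 × 1/16 = 9.8125
Contribution of disc-shaped: (113 − 88.3125)² / 88.3125 = 6.9013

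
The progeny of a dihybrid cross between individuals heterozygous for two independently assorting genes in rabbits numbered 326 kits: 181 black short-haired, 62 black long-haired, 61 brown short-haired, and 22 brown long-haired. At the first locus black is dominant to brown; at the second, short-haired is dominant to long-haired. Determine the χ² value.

A dihybrid F₂ with independent assortment and complete dominance at both loci gives a 9:3:3:1 phenotypic ratio.
Total ratio parts = 16. Expected numbers out of 326:
  black short-haired: 326 × 9/16 = 183.375
  black long-haired: 326 × 3/16 = 61.125
  brown short-haired: 326 × 3/16 = 61.125
  brown long-haired: 326 × 1/16 = 20.375
χ² = Σ (O − E)² / E
  black short-haired: (181 − 183.375)² / 183.375 = 0.0308
  black long-haired: (62 − 61.125)² / 61.125 = 0.0125
  brown short-haired: (61 − 61.125)² / 61.125 = 0.0003
  brown long-haired: (22 − 20.375)² / 20.375 = 0.1296
χ² = 0.0308 + 0.0125 + 0.0003 + 0.1296 = 0.1732 ≈ 0.173

0.173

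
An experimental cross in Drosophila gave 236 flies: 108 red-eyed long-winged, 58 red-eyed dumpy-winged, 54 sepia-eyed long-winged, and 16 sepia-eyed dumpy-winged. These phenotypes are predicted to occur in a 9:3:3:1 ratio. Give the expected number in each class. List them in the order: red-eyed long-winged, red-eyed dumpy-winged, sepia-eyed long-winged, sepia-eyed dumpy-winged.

Expected counts for N = 236 under a 9:3:3:1 ratio (total parts = 16):
  red-eyed long-winged: 236 × 9/16 = 132.75
  red-eyed dumpy-winged: 236 × 3/16 = 44.25
  sepia-eyed long-winged: 236 × 3/16 = 44.25
  sepia-eyed dumpy-winged: 236 × 1/16 = 14.75

132.75, 44.25, 44.25, 14.75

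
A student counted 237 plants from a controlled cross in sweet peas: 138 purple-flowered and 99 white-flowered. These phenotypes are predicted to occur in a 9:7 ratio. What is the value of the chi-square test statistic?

Total ratio parts = 16. Expected numbers out of 237:
  purple-flowered: 237 × 9/16 = 133.3125
  white-flowered: 237 × 7/16 = 103.6875
χ² = Σ (O − E)² / E
  purple-flowered: (138 − 133.3125)² / 133.3125 = 0.1648
  white-flowered: (99 − 103.6875)² / 103.6875 = 0.2119
χ² = 0.1648 + 0.2119 = 0.3767 ≈ 0.377

0.377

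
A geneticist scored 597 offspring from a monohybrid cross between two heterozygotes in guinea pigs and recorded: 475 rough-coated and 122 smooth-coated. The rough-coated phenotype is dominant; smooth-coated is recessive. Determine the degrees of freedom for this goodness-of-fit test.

1

For a monohybrid cross between heterozygotes with complete dominance, the expected phenotypic ratio is 3:1.
A goodness-of-fit test with 2 phenotype classes has df = 2 − 1 = 1.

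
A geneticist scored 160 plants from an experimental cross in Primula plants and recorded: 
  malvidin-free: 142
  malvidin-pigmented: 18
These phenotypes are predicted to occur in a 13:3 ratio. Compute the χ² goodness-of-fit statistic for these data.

The 13:3 ratio has 16 parts, so with N = 160 the expected counts are:
  malvidin-free: 160 × 13/16 = 130
  malvidin-pigmented: 160 × 3/16 = 30
χ² = Σ (O − E)² / E
  malvidin-free: (142 − 130)² / 130 = 1.1077
  malvidin-pigmented: (18 − 30)² / 30 = 4.8000
χ² = 1.1077 + 4.8000 = 5.9077 ≈ 5.908

5.908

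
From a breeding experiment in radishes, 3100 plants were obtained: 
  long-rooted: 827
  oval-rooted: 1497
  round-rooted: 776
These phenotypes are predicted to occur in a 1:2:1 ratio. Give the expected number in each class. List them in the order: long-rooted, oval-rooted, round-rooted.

The 1:2:1 ratio has 4 parts, so with N = 3100 the expected counts are:
  long-rooted: 3100 × 1/4 = 775
  oval-rooted: 3100 × 2/4 = 1550
  round-rooted: 3100 × 1/4 = 775

775, 1550, 775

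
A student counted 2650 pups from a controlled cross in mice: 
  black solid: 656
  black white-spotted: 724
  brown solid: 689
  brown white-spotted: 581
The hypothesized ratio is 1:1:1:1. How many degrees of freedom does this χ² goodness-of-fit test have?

A goodness-of-fit test with 4 phenotype classes has df = 4 − 1 = 3.

3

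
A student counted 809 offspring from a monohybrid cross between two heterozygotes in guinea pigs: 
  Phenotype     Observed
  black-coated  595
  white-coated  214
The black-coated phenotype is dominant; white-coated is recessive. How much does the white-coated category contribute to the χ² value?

For a monohybrid cross between heterozygotes with complete dominance, the expected phenotypic ratio is 3:1.
The 3:1 ratio has 4 parts, so with N = 809 the expected counts are:
  black-coated: 809 × 3/4 = 606.75
  white-coated: 809 × 1/4 = 202.25
Contribution of white-coated: (214 − 202.25)² / 202.25 = 0.6826

0.683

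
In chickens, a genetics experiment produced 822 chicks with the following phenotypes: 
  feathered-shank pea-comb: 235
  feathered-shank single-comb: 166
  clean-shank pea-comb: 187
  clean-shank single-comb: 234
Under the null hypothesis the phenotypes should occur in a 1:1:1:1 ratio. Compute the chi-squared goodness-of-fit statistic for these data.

17.445

Expected counts for N = 822 under a 1:1:1:1 ratio (total parts = 4):
  feathered-shank pea-comb: 822 × 1/4 = 205.5
  feathered-shank single-comb: 822 × 1/4 = 205.5
  clean-shank pea-comb: 822 × 1/4 = 205.5
  clean-shank single-comb: 822 × 1/4 = 205.5
χ² = Σ (O − E)² / E
  feathered-shank pea-comb: (235 − 205.5)² / 205.5 = 4.2348
  feathered-shank single-comb: (166 − 205.5)² / 205.5 = 7.5925
  clean-shank pea-comb: (187 − 205.5)² / 205.5 = 1.6655
  clean-shank single-comb: (234 − 205.5)² / 205.5 = 3.9526
χ² = 4.2348 + 7.5925 + 1.6655 + 3.9526 = 17.4454 ≈ 17.445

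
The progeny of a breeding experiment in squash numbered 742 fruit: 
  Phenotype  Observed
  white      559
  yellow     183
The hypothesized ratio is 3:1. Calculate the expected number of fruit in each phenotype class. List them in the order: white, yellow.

The 3:1 ratio has 4 parts, so with N = 742 the expected counts are:
  white: 742 × 3/4 = 556.5
  yellow: 742 × 1/4 = 185.5

556.5, 185.5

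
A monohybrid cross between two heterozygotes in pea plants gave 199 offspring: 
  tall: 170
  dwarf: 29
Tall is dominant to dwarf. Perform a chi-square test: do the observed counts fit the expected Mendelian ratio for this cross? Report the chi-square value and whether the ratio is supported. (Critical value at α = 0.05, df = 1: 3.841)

11.539; not consistent

For a monohybrid cross between heterozygotes with complete dominance, the expected phenotypic ratio is 3:1.
Under the 3:1 hypothesis (Σ ratio = 4, N = 199):
  tall: 199 × 3/4 = 149.25
  dwarf: 199 × 1/4 = 49.75
χ² = Σ (O − E)² / E
  tall: (170 − 149.25)² / 149.25 = 2.8848
  dwarf: (29 − 49.75)² / 49.75 = 8.6545
χ² = 2.8848 + 8.6545 = 11.5393 ≈ 11.539
Degrees of freedom = 2 − 1 = 1; critical value at α = 0.05 is 3.841.
Since 11.539 > 3.841, we reject the null hypothesis — the data do not fit the 3:1 ratio.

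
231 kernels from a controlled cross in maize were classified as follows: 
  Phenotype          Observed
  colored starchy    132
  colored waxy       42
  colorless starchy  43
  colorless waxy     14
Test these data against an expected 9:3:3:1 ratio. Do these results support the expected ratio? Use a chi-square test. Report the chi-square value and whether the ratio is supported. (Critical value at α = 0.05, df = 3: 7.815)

0.088; consistent

The 9:3:3:1 ratio has 16 parts, so with N = 231 the expected counts are:
  colored starchy: 231 × 9/16 = 129.9375
  colored waxy: 231 × 3/16 = 43.3125
  colorless starchy: 231 × 3/16 = 43.3125
  colorless waxy: 231 × 1/16 = 14.4375
χ² = Σ (O − E)² / E
  colored starchy: (132 − 129.9375)² / 129.9375 = 0.0327
  colored waxy: (42 − 43.3125)² / 43.3125 = 0.0398
  colorless starchy: (43 − 43.3125)² / 43.3125 = 0.0023
  colorless waxy: (14 − 14.4375)² / 14.4375 = 0.0133
χ² = 0.0327 + 0.0398 + 0.0023 + 0.0133 = 0.0881 ≈ 0.088
Degrees of freedom = 4 − 1 = 3; critical value at α = 0.05 is 7.815.
Since 0.088 < 7.815, we fail to reject the null hypothesis — the data are consistent with the 9:3:3:1 ratio.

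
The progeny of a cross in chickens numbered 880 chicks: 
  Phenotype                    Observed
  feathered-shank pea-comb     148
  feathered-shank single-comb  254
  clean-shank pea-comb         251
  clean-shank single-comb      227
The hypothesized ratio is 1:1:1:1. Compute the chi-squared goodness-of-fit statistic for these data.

Under the 1:1:1:1 hypothesis (Σ ratio = 4, N = 880):
  feathered-shank pea-comb: 880 × 1/4 = 220
  feathered-shank single-comb: 880 × 1/4 = 220
  clean-shank pea-comb: 880 × 1/4 = 220
  clean-shank single-comb: 880 × 1/4 = 220
χ² = Σ (O − E)² / E
  feathered-shank pea-comb: (148 − 220)² / 220 = 23.5636
  feathered-shank single-comb: (254 − 220)² / 220 = 5.2545
  clean-shank pea-comb: (251 − 220)² / 220 = 4.3682
  clean-shank single-comb: (227 − 220)² / 220 = 0.2227
χ² = 23.5636 + 5.2545 + 4.3682 + 0.2227 = 33.409

33.409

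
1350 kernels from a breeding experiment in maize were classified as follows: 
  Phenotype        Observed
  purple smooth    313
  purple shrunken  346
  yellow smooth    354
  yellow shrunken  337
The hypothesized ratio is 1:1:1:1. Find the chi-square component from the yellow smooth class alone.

0.807

Under the 1:1:1:1 hypothesis (Σ ratio = 4, N = 1350):
  purple smooth: 1350 × 1/4 = 337.5
  purple shrunken: 1350 × 1/4 = 337.5
  yellow smooth: 1350 × 1/4 = 337.5
  yellow shrunken: 1350 × 1/4 = 337.5
Contribution of yellow smooth: (354 − 337.5)² / 337.5 = 0.8067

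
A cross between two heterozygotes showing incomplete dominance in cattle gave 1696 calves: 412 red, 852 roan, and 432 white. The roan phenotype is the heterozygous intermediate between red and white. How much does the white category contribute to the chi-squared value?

With incomplete dominance, a heterozygote × heterozygote cross gives a 1:2:1 phenotypic ratio.
Under the 1:2:1 hypothesis (Σ ratio = 4, N = 1696):
  red: 1696 × 1/4 = 424
  roan: 1696 × 2/4 = 848
  white: 1696 × 1/4 = 424
Contribution of white: (432 − 424)² / 424 = 0.1509

0.151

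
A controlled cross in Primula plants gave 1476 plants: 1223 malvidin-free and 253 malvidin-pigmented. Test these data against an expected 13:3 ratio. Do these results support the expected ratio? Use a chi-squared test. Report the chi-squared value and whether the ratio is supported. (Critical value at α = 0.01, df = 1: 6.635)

Total ratio parts = 16. Expected numbers out of 1476:
  malvidin-free: 1476 × 13/16 = 1199.25
  malvidin-pigmented: 1476 × 3/16 = 276.75
χ² = Σ (O − E)² / E
  malvidin-free: (1223 − 1199.25)² / 1199.25 = 0.4703
  malvidin-pigmented: (253 − 276.75)² / 276.75 = 2.0382
χ² = 0.4703 + 2.0382 = 2.5085 ≈ 2.509
Degrees of freedom = 2 − 1 = 1; critical value at α = 0.01 is 6.635.
Since 2.509 < 6.635, we fail to reject the null hypothesis — the data are consistent with the 13:3 ratio.

2.509; consistent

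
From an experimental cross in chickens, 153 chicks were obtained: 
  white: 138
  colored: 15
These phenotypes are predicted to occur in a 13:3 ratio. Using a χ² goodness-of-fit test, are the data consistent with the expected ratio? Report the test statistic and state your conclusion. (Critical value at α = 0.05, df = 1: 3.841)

The 13:3 ratio has 16 parts, so with N = 153 the expected counts are:
  white: 153 × 13/16 = 124.3125
  colored: 153 × 3/16 = 28.6875
χ² = Σ (O − E)² / E
  white: (138 − 124.3125)² / 124.3125 = 1.5071
  colored: (15 − 28.6875)² / 28.6875 = 6.5306
χ² = 1.5071 + 6.5306 = 8.0377 ≈ 8.038
Degrees of freedom = 2 − 1 = 1; critical value at α = 0.05 is 3.841.
Since 8.038 > 3.841, we reject the null hypothesis — the data do not fit the 13:3 ratio.

8.038; not consistent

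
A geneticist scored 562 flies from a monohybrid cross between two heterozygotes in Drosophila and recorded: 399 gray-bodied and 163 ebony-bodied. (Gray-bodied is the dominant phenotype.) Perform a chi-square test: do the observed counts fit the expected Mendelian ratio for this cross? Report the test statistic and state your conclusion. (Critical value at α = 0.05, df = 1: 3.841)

4.804; not consistent

For a monohybrid cross between heterozygotes with complete dominance, the expected phenotypic ratio is 3:1.
Under the 3:1 hypothesis (Σ ratio = 4, N = 562):
  gray-bodied: 562 × 3/4 = 421.5
  ebony-bodied: 562 × 1/4 = 140.5
χ² = Σ (O − E)² / E
  gray-bodied: (399 − 421.5)² / 421.5 = 1.2011
  ebony-bodied: (163 − 140.5)² / 140.5 = 3.6032
χ² = 1.2011 + 3.6032 = 4.8043 ≈ 4.804
Degrees of freedom = 2 − 1 = 1; critical value at α = 0.05 is 3.841.
Since 4.804 > 3.841, we reject the null hypothesis — the data do not fit the 3:1 ratio.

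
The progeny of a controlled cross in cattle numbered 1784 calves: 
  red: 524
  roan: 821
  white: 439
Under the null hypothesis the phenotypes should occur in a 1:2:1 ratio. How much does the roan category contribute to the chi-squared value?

Total ratio parts = 4. Expected numbers out of 1784:
  red: 1784 × 1/4 = 446
  roan: 1784 × 2/4 = 892
  white: 1784 × 1/4 = 446
Contribution of roan: (821 − 892)² / 892 = 5.6513

5.651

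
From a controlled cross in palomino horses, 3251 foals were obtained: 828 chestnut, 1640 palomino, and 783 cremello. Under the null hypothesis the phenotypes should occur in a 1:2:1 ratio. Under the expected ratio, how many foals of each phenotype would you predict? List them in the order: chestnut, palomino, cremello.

812.75, 1625.5, 812.75

Expected counts for N = 3251 under a 1:2:1 ratio (total parts = 4):
  chestnut: 3251 × 1/4 = 812.75
  palomino: 3251 × 2/4 = 1625.5
  cremello: 3251 × 1/4 = 812.75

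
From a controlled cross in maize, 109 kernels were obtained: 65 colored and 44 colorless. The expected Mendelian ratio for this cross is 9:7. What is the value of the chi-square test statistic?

0.507

Under the 9:7 hypothesis (Σ ratio = 16, N = 109):
  colored: 109 × 9/16 = 61.3125
  colorless: 109 × 7/16 = 47.6875
χ² = Σ (O − E)² / E
  colored: (65 − 61.3125)² / 61.3125 = 0.2218
  colorless: (44 − 47.6875)² / 47.6875 = 0.2851
χ² = 0.2218 + 0.2851 = 0.5069 ≈ 0.507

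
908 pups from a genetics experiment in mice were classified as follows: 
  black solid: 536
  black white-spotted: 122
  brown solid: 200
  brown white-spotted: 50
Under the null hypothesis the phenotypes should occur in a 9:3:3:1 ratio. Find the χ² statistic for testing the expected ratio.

20.924

Expected counts for N = 908 under a 9:3:3:1 ratio (total parts = 16):
  black solid: 908 × 9/16 = 510.75
  black white-spotted: 908 × 3/16 = 170.25
  brown solid: 908 × 3/16 = 170.25
  brown white-spotted: 908 × 1/16 = 56.75
χ² = Σ (O − E)² / E
  black solid: (536 − 510.75)² / 510.75 = 1.2483
  black white-spotted: (122 − 170.25)² / 170.25 = 13.6744
  brown solid: (200 − 170.25)² / 170.25 = 5.1986
  brown white-spotted: (50 − 56.75)² / 56.75 = 0.8029
χ² = 1.2483 + 13.6744 + 5.1986 + 0.8029 = 20.9242 ≈ 20.924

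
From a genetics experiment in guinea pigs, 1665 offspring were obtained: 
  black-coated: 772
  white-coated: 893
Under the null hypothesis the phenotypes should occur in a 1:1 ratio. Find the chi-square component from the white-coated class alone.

4.397

Expected counts for N = 1665 under a 1:1 ratio (total parts = 2):
  black-coated: 1665 × 1/2 = 832.5
  white-coated: 1665 × 1/2 = 832.5
Contribution of white-coated: (893 − 832.5)² / 832.5 = 4.3967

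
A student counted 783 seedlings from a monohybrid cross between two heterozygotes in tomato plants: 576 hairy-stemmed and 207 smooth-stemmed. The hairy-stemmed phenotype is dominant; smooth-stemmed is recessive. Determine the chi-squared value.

0.862

For a monohybrid cross between heterozygotes with complete dominance, the expected phenotypic ratio is 3:1.
Expected counts for N = 783 under a 3:1 ratio (total parts = 4):
  hairy-stemmed: 783 × 3/4 = 587.25
  smooth-stemmed: 783 × 1/4 = 195.75
χ² = Σ (O − E)² / E
  hairy-stemmed: (576 − 587.25)² / 587.25 = 0.2155
  smooth-stemmed: (207 − 195.75)² / 195.75 = 0.6466
χ² = 0.2155 + 0.6466 = 0.8621 ≈ 0.862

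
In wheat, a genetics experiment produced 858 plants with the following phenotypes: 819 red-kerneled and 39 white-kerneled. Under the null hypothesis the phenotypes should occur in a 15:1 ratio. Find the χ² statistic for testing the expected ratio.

4.255

Under the 15:1 hypothesis (Σ ratio = 16, N = 858):
  red-kerneled: 858 × 15/16 = 804.375
  white-kerneled: 858 × 1/16 = 53.625
χ² = Σ (O − E)² / E
  red-kerneled: (819 − 804.375)² / 804.375 = 0.2659
  white-kerneled: (39 − 53.625)² / 53.625 = 3.9886
χ² = 0.2659 + 3.9886 = 4.2545 ≈ 4.255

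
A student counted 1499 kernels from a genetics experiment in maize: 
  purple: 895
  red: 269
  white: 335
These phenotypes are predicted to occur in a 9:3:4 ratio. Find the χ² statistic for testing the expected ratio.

The 9:3:4 ratio has 16 parts, so with N = 1499 the expected counts are:
  purple: 1499 × 9/16 = 843.1875
  red: 1499 × 3/16 = 281.0625
  white: 1499 × 4/16 = 374.75
χ² = Σ (O − E)² / E
  purple: (895 − 843.1875)² / 843.1875 = 3.1838
  red: (269 − 281.0625)² / 281.0625 = 0.5177
  white: (335 − 374.75)² / 374.75 = 4.2163
χ² = 3.1838 + 0.5177 + 4.2163 = 7.9178 ≈ 7.918

7.918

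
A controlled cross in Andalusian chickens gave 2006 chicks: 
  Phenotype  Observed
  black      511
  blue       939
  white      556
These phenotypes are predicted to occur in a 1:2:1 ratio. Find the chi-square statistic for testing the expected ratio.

The 1:2:1 ratio has 4 parts, so with N = 2006 the expected counts are:
  black: 2006 × 1/4 = 501.5
  blue: 2006 × 2/4 = 1003
  white: 2006 × 1/4 = 501.5
χ² = Σ (O − E)² / E
  black: (511 − 501.5)² / 501.5 = 0.1800
  blue: (939 − 1003)² / 1003 = 4.0837
  white: (556 − 501.5)² / 501.5 = 5.9227
χ² = 0.1800 + 4.0837 + 5.9227 = 10.1864 ≈ 10.186

10.186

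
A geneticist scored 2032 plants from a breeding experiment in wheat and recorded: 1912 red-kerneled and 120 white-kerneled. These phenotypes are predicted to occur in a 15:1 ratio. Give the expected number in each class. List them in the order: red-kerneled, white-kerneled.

Total ratio parts = 16. Expected numbers out of 2032:
  red-kerneled: 2032 × 15/16 = 1905
  white-kerneled: 2032 × 1/16 = 127

1905, 127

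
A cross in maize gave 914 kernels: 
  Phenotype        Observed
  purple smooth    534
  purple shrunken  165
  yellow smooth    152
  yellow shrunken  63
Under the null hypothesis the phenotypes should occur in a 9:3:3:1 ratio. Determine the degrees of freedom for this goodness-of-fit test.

A goodness-of-fit test with 4 phenotype classes has df = 4 − 1 = 3.

3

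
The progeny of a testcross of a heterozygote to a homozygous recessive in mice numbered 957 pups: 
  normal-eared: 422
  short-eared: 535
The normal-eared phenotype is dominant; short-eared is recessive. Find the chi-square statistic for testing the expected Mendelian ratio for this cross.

A testcross of a heterozygote (Aa × aa) gives a 1:1 phenotypic ratio.
The 1:1 ratio has 2 parts, so with N = 957 the expected counts are:
  normal-eared: 957 × 1/2 = 478.5
  short-eared: 957 × 1/2 = 478.5
χ² = Σ (O − E)² / E
  normal-eared: (422 − 478.5)² / 478.5 = 6.6714
  short-eared: (535 − 478.5)² / 478.5 = 6.6714
χ² = 6.6714 + 6.6714 = 13.3428 ≈ 13.343

13.343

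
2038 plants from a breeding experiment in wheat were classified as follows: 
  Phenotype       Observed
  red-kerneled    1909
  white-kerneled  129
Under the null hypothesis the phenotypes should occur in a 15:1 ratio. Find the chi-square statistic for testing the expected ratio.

0.022

Expected counts for N = 2038 under a 15:1 ratio (total parts = 16):
  red-kerneled: 2038 × 15/16 = 1910.625
  white-kerneled: 2038 × 1/16 = 127.375
χ² = Σ (O − E)² / E
  red-kerneled: (1909 − 1910.625)² / 1910.625 = 0.0014
  white-kerneled: (129 − 127.375)² / 127.375 = 0.0207
χ² = 0.0014 + 0.0207 = 0.0221 ≈ 0.022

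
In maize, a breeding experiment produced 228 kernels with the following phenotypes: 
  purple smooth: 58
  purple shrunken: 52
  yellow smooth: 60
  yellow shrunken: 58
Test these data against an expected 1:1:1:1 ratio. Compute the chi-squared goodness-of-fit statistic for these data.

Total ratio parts = 4. Expected numbers out of 228:
  purple smooth: 228 × 1/4 = 57
  purple shrunken: 228 × 1/4 = 57
  yellow smooth: 228 × 1/4 = 57
  yellow shrunken: 228 × 1/4 = 57
χ² = Σ (O − E)² / E
  purple smooth: (58 − 57)² / 57 = 0.0175
  purple shrunken: (52 − 57)² / 57 = 0.4386
  yellow smooth: (60 − 57)² / 57 = 0.1579
  yellow shrunken: (58 − 57)² / 57 = 0.0175
χ² = 0.0175 + 0.4386 + 0.1579 + 0.0175 = 0.6315 ≈ 0.632

0.632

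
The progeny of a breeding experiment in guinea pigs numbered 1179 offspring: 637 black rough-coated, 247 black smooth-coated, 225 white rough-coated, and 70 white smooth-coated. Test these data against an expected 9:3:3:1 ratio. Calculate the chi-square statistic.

Under the 9:3:3:1 hypothesis (Σ ratio = 16, N = 1179):
  black rough-coated: 1179 × 9/16 = 663.1875
  black smooth-coated: 1179 × 3/16 = 221.0625
  white rough-coated: 1179 × 3/16 = 221.0625
  white smooth-coated: 1179 × 1/16 = 73.6875
χ² = Σ (O − E)² / E
  black rough-coated: (637 − 663.1875)² / 663.1875 = 1.0341
  black smooth-coated: (247 − 221.0625)² / 221.0625 = 3.0433
  white rough-coated: (225 − 221.0625)² / 221.0625 = 0.0701
  white smooth-coated: (70 − 73.6875)² / 73.6875 = 0.1845
χ² = 1.0341 + 3.0433 + 0.0701 + 0.1845 = 4.332

4.332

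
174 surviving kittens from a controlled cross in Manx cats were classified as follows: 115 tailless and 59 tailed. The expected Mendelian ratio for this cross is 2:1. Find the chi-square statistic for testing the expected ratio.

0.026

Under the 2:1 hypothesis (Σ ratio = 3, N = 174):
  tailless: 174 × 2/3 = 116
  tailed: 174 × 1/3 = 58
χ² = Σ (O − E)² / E
  tailless: (115 − 116)² / 116 = 0.0086
  tailed: (59 − 58)² / 58 = 0.0172
χ² = 0.0086 + 0.0172 = 0.0258 ≈ 0.026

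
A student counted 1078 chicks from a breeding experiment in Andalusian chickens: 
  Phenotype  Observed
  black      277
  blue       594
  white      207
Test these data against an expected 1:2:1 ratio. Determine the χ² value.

The 1:2:1 ratio has 4 parts, so with N = 1078 the expected counts are:
  black: 1078 × 1/4 = 269.5
  blue: 1078 × 2/4 = 539
  white: 1078 × 1/4 = 269.5
χ² = Σ (O − E)² / E
  black: (277 − 269.5)² / 269.5 = 0.2087
  blue: (594 − 539)² / 539 = 5.6122
  white: (207 − 269.5)² / 269.5 = 14.4944
χ² = 0.2087 + 5.6122 + 14.4944 = 20.3153 ≈ 20.315

20.315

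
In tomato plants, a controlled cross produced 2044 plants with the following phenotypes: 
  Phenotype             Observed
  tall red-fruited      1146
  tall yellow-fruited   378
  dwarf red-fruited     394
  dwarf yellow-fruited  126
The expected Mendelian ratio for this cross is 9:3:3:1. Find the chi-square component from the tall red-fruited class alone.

0.012

The 9:3:3:1 ratio has 16 parts, so with N = 2044 the expected counts are:
  tall red-fruited: 2044 × 9/16 = 1149.75
  tall yellow-fruited: 2044 × 3/16 = 383.25
  dwarf red-fruited: 2044 × 3/16 = 383.25
  dwarf yellow-fruited: 2044 × 1/16 = 127.75
Contribution of tall red-fruited: (1146 − 1149.75)² / 1149.75 = 0.0122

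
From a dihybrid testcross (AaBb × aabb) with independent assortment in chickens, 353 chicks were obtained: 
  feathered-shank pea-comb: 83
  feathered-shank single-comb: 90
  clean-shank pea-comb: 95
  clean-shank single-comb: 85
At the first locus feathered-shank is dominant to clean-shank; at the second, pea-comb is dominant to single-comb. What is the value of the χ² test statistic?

0.983

A dihybrid testcross with independent assortment gives a 1:1:1:1 ratio.
The 1:1:1:1 ratio has 4 parts, so with N = 353 the expected counts are:
  feathered-shank pea-comb: 353 × 1/4 = 88.25
  feathered-shank single-comb: 353 × 1/4 = 88.25
  clean-shank pea-comb: 353 × 1/4 = 88.25
  clean-shank single-comb: 353 × 1/4 = 88.25
χ² = Σ (O − E)² / E
  feathered-shank pea-comb: (83 − 88.25)² / 88.25 = 0.3123
  feathered-shank single-comb: (90 − 88.25)² / 88.25 = 0.0347
  clean-shank pea-comb: (95 − 88.25)² / 88.25 = 0.5163
  clean-shank single-comb: (85 − 88.25)² / 88.25 = 0.1197
χ² = 0.3123 + 0.0347 + 0.5163 + 0.1197 = 0.983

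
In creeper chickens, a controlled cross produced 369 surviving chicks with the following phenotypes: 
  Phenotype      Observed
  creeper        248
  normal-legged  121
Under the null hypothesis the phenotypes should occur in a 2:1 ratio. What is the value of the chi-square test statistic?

0.049

Expected counts for N = 369 under a 2:1 ratio (total parts = 3):
  creeper: 369 × 2/3 = 246
  normal-legged: 369 × 1/3 = 123
χ² = Σ (O − E)² / E
  creeper: (248 − 246)² / 246 = 0.0163
  normal-legged: (121 − 123)² / 123 = 0.0325
χ² = 0.0163 + 0.0325 = 0.0488 ≈ 0.049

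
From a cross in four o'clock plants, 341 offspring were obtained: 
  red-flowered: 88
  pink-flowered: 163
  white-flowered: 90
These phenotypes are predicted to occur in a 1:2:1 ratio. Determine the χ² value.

Under the 1:2:1 hypothesis (Σ ratio = 4, N = 341):
  red-flowered: 341 × 1/4 = 85.25
  pink-flowered: 341 × 2/4 = 170.5
  white-flowered: 341 × 1/4 = 85.25
χ² = Σ (O − E)² / E
  red-flowered: (88 − 85.25)² / 85.25 = 0.0887
  pink-flowered: (163 − 170.5)² / 170.5 = 0.3299
  white-flowered: (90 − 85.25)² / 85.25 = 0.2647
χ² = 0.0887 + 0.3299 + 0.2647 = 0.6833 ≈ 0.683

0.683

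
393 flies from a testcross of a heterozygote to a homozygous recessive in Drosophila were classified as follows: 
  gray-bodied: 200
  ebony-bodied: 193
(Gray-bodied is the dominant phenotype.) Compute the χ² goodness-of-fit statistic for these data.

A testcross of a heterozygote (Aa × aa) gives a 1:1 phenotypic ratio.
Total ratio parts = 2. Expected numbers out of 393:
  gray-bodied: 393 × 1/2 = 196.5
  ebony-bodied: 393 × 1/2 = 196.5
χ² = Σ (O − E)² / E
  gray-bodied: (200 − 196.5)² / 196.5 = 0.0623
  ebony-bodied: (193 − 196.5)² / 196.5 = 0.0623
χ² = 0.0623 + 0.0623 = 0.1246 ≈ 0.125

0.125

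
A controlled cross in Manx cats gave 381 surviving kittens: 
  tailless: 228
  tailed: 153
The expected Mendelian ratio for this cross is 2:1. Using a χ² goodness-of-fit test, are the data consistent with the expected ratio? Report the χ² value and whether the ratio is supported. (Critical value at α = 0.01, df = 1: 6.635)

7.984; not consistent

Total ratio parts = 3. Expected numbers out of 381:
  tailless: 381 × 2/3 = 254
  tailed: 381 × 1/3 = 127
χ² = Σ (O − E)² / E
  tailless: (228 − 254)² / 254 = 2.6614
  tailed: (153 − 127)² / 127 = 5.3228
χ² = 2.6614 + 5.3228 = 7.9842 ≈ 7.984
Degrees of freedom = 2 − 1 = 1; critical value at α = 0.01 is 6.635.
Since 7.984 > 6.635, we reject the null hypothesis — the data do not fit the 2:1 ratio.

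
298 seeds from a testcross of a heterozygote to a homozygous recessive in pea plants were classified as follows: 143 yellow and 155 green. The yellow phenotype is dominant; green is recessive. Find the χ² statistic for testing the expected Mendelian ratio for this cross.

A testcross of a heterozygote (Aa × aa) gives a 1:1 phenotypic ratio.
Expected counts for N = 298 under a 1:1 ratio (total parts = 2):
  yellow: 298 × 1/2 = 149
  green: 298 × 1/2 = 149
χ² = Σ (O − E)² / E
  yellow: (143 − 149)² / 149 = 0.2416
  green: (155 − 149)² / 149 = 0.2416
χ² = 0.2416 + 0.2416 = 0.4832 ≈ 0.483

0.483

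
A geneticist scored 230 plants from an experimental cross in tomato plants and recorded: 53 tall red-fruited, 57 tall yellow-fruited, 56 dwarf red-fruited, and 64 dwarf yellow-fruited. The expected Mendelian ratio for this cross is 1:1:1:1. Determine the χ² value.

Under the 1:1:1:1 hypothesis (Σ ratio = 4, N = 230):
  tall red-fruited: 230 × 1/4 = 57.5
  tall yellow-fruited: 230 × 1/4 = 57.5
  dwarf red-fruited: 230 × 1/4 = 57.5
  dwarf yellow-fruited: 230 × 1/4 = 57.5
χ² = Σ (O − E)² / E
  tall red-fruited: (53 − 57.5)² / 57.5 = 0.3522
  tall yellow-fruited: (57 − 57.5)² / 57.5 = 0.0043
  dwarf red-fruited: (56 − 57.5)² / 57.5 = 0.0391
  dwarf yellow-fruited: (64 − 57.5)² / 57.5 = 0.7348
χ² = 0.3522 + 0.0043 + 0.0391 + 0.7348 = 1.1304 ≈ 1.130

1.130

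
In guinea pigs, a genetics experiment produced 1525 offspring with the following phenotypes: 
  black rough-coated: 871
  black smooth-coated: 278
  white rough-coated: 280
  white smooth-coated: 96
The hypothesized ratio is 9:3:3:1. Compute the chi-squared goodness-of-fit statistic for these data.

Expected counts for N = 1525 under a 9:3:3:1 ratio (total parts = 16):
  black rough-coated: 1525 × 9/16 = 857.8125
  black smooth-coated: 1525 × 3/16 = 285.9375
  white rough-coated: 1525 × 3/16 = 285.9375
  white smooth-coated: 1525 × 1/16 = 95.3125
χ² = Σ (O − E)² / E
  black rough-coated: (871 − 857.8125)² / 857.8125 = 0.2027
  black smooth-coated: (278 − 285.9375)² / 285.9375 = 0.2203
  white rough-coated: (280 − 285.9375)² / 285.9375 = 0.1233
  white smooth-coated: (96 − 95.3125)² / 95.3125 = 0.0050
χ² = 0.2027 + 0.2203 + 0.1233 + 0.0050 = 0.5513 ≈ 0.551

0.551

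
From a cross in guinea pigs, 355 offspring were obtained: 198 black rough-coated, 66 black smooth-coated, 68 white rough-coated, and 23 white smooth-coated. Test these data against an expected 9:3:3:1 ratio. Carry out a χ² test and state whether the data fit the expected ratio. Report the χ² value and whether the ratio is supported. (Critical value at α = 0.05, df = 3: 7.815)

0.080; consistent

The 9:3:3:1 ratio has 16 parts, so with N = 355 the expected counts are:
  black rough-coated: 355 × 9/16 = 199.6875
  black smooth-coated: 355 × 3/16 = 66.5625
  white rough-coated: 355 × 3/16 = 66.5625
  white smooth-coated: 355 × 1/16 = 22.1875
χ² = Σ (O − E)² / E
  black rough-coated: (198 − 199.6875)² / 199.6875 = 0.0143
  black smooth-coated: (66 − 66.5625)² / 66.5625 = 0.0048
  white rough-coated: (68 − 66.5625)² / 66.5625 = 0.0310
  white smooth-coated: (23 − 22.1875)² / 22.1875 = 0.0298
χ² = 0.0143 + 0.0048 + 0.0310 + 0.0298 = 0.0799 ≈ 0.080
Degrees of freedom = 4 − 1 = 3; critical value at α = 0.05 is 7.815.
Since 0.080 < 7.815, we fail to reject the null hypothesis — the data are consistent with the 9:3:3:1 ratio.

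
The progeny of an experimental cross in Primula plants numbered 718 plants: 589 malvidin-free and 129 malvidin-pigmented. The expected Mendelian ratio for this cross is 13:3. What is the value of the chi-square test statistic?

Under the 13:3 hypothesis (Σ ratio = 16, N = 718):
  malvidin-free: 718 × 13/16 = 583.375
  malvidin-pigmented: 718 × 3/16 = 134.625
χ² = Σ (O − E)² / E
  malvidin-free: (589 − 583.375)² / 583.375 = 0.0542
  malvidin-pigmented: (129 − 134.625)² / 134.625 = 0.2350
χ² = 0.0542 + 0.2350 = 0.2892 ≈ 0.289

0.289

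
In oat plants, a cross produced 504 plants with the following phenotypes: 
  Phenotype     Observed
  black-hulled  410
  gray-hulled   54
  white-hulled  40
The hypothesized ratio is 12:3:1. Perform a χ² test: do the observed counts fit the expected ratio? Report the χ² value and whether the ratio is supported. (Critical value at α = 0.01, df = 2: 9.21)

22.360; not consistent

Total ratio parts = 16. Expected numbers out of 504:
  black-hulled: 504 × 12/16 = 378
  gray-hulled: 504 × 3/16 = 94.5
  white-hulled: 504 × 1/16 = 31.5
χ² = Σ (O − E)² / E
  black-hulled: (410 − 378)² / 378 = 2.7090
  gray-hulled: (54 − 94.5)² / 94.5 = 17.3571
  white-hulled: (40 − 31.5)² / 31.5 = 2.2937
χ² = 2.7090 + 17.3571 + 2.2937 = 22.3598 ≈ 22.360
Degrees of freedom = 3 − 1 = 2; critical value at α = 0.01 is 9.21.
Since 22.360 > 9.21, we reject the null hypothesis — the data do not fit the 12:3:1 ratio.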